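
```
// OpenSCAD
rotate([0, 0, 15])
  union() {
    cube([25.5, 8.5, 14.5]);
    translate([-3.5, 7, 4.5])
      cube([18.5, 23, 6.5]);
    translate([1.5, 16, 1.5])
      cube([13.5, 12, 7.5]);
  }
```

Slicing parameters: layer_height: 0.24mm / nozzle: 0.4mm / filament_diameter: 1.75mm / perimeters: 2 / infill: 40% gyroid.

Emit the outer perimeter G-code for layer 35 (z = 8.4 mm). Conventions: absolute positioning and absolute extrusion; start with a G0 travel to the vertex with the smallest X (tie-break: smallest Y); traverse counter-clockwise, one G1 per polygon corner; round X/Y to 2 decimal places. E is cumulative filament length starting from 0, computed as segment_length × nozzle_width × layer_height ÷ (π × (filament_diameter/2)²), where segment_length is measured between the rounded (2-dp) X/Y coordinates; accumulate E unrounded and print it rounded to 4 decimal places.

G0 X-11.15 Y28.07 Z8.40
G1 X-5.19 Y5.86 E0.9178
G1 X-1.81 Y6.76 E1.0574
G1 X0.00 Y0.00 E1.3367
G1 X24.63 Y6.60 E2.3544
G1 X22.43 Y14.81 E2.6937
G1 X12.29 Y12.09 E3.1127
G1 X6.72 Y32.86 E3.9710
G1 X-11.15 Y28.07 E4.7094

At z = 8.4 mm: the cube (footprint 25.5×8.5) is included at this height; the 18.5×23 cube at (-3.5, 7) contributes its full rectangle; the 13.5×12 cube at (1.5, 16) contributes its full rectangle; Merging all regions: the regions partially overlap (shared area 184.50 mm²), so overlapping operands fuse into one piece — 1 connected region; (rotated 15° about Z; rotation is an isometry so areas/perimeters/island counts are preserved). The outline is a single polygon with 8 vertices. Extrusion per mm of travel: 0.4 × 0.24 / (π × 0.875²) = 0.039912. Accumulating E over each segment gives final E = 4.7094.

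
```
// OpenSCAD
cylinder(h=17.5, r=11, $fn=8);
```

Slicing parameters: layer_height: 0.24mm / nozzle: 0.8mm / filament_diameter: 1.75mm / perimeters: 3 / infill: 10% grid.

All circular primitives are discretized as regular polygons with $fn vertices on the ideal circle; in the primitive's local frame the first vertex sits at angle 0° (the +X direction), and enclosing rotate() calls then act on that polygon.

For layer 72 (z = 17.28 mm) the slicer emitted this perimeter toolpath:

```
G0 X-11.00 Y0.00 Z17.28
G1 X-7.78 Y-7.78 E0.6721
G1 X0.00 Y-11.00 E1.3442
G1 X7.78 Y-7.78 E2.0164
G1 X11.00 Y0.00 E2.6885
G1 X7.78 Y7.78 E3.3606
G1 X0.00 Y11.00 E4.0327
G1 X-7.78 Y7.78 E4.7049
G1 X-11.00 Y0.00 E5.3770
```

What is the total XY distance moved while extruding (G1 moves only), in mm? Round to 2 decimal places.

Sum the Euclidean lengths of each G1 segment: total = 67.36 mm.

67.36 mm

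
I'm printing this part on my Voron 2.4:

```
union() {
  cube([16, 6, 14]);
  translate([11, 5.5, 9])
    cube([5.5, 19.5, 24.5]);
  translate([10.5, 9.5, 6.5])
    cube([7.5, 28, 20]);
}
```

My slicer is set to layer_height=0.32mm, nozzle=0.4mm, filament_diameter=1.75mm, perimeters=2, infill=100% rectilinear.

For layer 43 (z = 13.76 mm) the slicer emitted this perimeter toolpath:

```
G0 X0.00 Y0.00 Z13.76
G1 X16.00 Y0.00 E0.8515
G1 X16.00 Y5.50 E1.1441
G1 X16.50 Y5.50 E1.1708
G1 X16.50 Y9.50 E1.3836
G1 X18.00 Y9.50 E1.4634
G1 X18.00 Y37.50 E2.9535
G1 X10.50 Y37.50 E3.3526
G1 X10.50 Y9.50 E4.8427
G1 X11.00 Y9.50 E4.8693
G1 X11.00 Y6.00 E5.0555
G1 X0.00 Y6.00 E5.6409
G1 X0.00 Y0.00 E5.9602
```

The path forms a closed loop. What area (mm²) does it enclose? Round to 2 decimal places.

325.50 mm²

Apply the shoelace formula to the sequence of (X, Y) vertices; enclosed area = 325.50 mm².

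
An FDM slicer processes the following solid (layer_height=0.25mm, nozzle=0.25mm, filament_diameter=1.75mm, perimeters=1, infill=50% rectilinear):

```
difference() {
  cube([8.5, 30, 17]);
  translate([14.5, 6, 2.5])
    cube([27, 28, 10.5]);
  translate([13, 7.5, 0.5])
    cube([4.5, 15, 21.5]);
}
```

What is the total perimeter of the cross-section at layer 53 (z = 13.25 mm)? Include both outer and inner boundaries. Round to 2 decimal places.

77.00 mm

At z = 13.25 mm: the cube (footprint 8.5×30) is included at this height (perimeter 77.00 mm); the cube at (14.5, 6) is not intersected at this z (z outside [2.5, 13]); the 4.5×15 cube at (13, 7.5) contributes its full rectangle (perimeter 39.00 mm); Taking the first minus the rest: starting from the 8.5×30 cube, the 4.5×15 cube at (13, 7.5) misses the remaining region (no effect) — boundary = 77.00 mm. Overall, the cross-section is a single solid region. Total boundary length (outer) = 77.00 mm.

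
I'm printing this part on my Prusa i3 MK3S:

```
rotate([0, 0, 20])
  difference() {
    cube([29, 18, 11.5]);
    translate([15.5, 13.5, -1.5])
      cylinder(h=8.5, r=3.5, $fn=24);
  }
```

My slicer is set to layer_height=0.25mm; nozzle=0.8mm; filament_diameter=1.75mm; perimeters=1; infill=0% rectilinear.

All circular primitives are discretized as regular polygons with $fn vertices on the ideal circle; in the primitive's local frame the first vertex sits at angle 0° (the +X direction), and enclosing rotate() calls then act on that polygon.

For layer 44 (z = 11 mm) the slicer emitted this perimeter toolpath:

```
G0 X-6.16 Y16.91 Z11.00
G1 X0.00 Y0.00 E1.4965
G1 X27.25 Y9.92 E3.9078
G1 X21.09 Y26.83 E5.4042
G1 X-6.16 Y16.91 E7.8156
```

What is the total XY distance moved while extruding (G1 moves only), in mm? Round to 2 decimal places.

Sum the Euclidean lengths of each G1 segment: total = 93.99 mm.

93.99 mm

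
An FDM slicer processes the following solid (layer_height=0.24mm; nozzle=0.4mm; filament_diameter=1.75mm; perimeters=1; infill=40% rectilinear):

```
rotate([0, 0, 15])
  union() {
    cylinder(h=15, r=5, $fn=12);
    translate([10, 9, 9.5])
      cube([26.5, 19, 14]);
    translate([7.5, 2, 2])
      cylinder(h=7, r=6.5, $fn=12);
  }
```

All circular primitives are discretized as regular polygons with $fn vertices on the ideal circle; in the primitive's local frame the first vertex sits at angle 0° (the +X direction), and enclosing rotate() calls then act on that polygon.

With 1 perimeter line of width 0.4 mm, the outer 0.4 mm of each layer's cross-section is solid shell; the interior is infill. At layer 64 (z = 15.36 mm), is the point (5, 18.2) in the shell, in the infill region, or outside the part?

At z = 15.36 mm: the cylinder is not intersected at this z (z outside [0, 15]); the cube at (10, 9) is present — its section is the full 26.5×19 rectangle; the cylinder at (7.5, 2) is not intersected at this z (z outside [2, 9]); Merging all regions: only the 26.5×19 cube at (10, 9) is present, so the union is just that shape — 1 connected region; (rotated 15° about Z; rotation is an isometry so areas/perimeters/island counts are preserved). Overall, the cross-section is a single solid region. Undo the 15° rotation: the query point maps to (9.540, 16.286) in the un-rotated model frame. The nearest boundary edge runs (10.00, 28.00)→(10.00, 9.00); distance from the point to it = 0.46 mm. The point is not inside any of the regions above, so it lies outside the cross-section (0.46 mm from the nearest boundary).

outside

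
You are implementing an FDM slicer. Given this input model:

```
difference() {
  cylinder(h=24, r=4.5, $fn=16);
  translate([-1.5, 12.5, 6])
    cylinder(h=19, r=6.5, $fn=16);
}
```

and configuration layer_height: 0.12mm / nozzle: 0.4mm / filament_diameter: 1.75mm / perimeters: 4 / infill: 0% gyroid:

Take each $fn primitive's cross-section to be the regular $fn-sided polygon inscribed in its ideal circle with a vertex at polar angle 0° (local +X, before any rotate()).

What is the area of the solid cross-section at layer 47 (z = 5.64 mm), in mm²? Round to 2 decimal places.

61.99 mm²

At z = 5.64 mm: the r=4.5 cylinder gives a regular 16-gon of circumradius 4.5 (constant along its height) (area = (16/2)·4.500²·sin(360°/16) = 61.99 mm²); the cylinder at (-1.5, 12.5) is absent (z outside [6, 25]); Taking the first minus the rest: none of the subtracted shapes is present at this height, so the r=4.5 cylinder is unchanged — area = 61.99 mm². Overall, the cross-section is a single solid region. Net area = 61.99 mm².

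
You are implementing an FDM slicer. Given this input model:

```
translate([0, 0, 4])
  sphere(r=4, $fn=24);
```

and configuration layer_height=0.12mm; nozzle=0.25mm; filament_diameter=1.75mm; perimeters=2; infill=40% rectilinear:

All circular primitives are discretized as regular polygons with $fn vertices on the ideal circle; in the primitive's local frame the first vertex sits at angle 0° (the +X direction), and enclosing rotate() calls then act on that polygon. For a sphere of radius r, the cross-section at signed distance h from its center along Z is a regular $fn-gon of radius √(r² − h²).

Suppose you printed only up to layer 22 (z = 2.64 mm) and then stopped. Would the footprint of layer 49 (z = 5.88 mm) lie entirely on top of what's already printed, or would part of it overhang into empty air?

entirely on top

Compare the two slices. At z = 2.64: the r=4 sphere contributes a regular 24-gon of circumradius √(4²−1.36²) = 3.762 (area = (24/2)·3.762²·sin(360°/24) = 43.95 mm²). At z = 5.88: the sphere: section is a regular 24-gon, circumradius = √(r²−h²) = √(4²−1.88²) = 3.531 (area = (24/2)·3.531²·sin(360°/24) = 38.72 mm²). Checking containment: the cross-section at z = 5.88 is a subset of the cross-section at z = 2.64.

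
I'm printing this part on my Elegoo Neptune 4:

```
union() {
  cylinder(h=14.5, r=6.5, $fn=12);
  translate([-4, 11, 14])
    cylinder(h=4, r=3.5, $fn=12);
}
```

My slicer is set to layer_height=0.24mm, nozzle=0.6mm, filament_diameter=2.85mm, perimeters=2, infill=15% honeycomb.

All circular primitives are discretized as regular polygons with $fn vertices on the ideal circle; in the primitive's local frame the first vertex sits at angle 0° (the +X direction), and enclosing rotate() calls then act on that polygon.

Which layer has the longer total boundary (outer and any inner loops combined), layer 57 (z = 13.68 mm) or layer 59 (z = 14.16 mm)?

Layer 57 (z = 13.68): the cylinder: section is a regular 12-gon, circumradius r=6.5 (perimeter = 2·12·6.500·sin(180°/12) = 40.38 mm); the cylinder at (-4, 11) is not intersected at this z (z outside [14, 18]); Combining (union): only the r=6.5 cylinder is present, so the union is just that shape — boundary = 40.38 mm. So its perimeter = 40.38 mm. Layer 59 (z = 14.16): the r=6.5 cylinder contributes a regular 12-gon of circumradius 6.5 (perimeter = 2·12·6.500·sin(180°/12) = 40.38 mm); the cylinder at (-4, 11): section is a regular 12-gon, circumradius r=3.5 (perimeter = 2·12·3.500·sin(180°/12) = 21.74 mm); Merging all regions: the 2 present regions are separate (no shared area or edge), so areas and boundary lengths simply add and each stays a separate island — boundary = 62.12 mm. So its perimeter = 62.12 mm. Layer 59 is larger (62.12 vs 40.38 mm).

layer 59 (z = 14.16 mm)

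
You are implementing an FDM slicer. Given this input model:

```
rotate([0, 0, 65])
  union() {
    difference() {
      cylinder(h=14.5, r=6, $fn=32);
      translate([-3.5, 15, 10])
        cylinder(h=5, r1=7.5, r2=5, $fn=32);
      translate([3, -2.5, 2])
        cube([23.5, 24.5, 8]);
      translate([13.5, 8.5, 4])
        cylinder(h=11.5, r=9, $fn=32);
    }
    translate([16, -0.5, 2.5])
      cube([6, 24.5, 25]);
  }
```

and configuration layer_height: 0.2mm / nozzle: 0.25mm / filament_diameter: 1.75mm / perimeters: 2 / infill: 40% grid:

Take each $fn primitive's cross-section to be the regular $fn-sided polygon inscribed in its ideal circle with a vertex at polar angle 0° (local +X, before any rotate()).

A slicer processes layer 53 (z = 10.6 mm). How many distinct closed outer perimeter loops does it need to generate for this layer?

At z = 10.6 mm: the cylinder: section is a regular 32-gon, circumradius r=6; the cone at (-3.5, 15) (r1=7.5→r2=5) has section circumradius 7.200 here — a regular 32-gon; the cube at (3, -2.5) does not reach this height (z outside [2, 10]); the cylinder at (13.5, 8.5): section is a regular 32-gon, circumradius r=9; Taking the first minus the rest: starting from the r=6 cylinder, the cone at (-3.5, 15) misses the remaining region (no effect); the r=9 cylinder at (13.5, 8.5) misses the remaining region (no effect) — 1 connected region; the cube at (16, -0.5) (footprint 6×24.5) is included at this height; Merging all regions: the 2 present regions are separate (no shared area or edge), so areas and boundary lengths simply add and each stays a separate island — 2 connected regions; (rotated 65° about Z; rotation is an isometry so areas/perimeters/island counts are preserved). The result has 2 disconnected regions.

2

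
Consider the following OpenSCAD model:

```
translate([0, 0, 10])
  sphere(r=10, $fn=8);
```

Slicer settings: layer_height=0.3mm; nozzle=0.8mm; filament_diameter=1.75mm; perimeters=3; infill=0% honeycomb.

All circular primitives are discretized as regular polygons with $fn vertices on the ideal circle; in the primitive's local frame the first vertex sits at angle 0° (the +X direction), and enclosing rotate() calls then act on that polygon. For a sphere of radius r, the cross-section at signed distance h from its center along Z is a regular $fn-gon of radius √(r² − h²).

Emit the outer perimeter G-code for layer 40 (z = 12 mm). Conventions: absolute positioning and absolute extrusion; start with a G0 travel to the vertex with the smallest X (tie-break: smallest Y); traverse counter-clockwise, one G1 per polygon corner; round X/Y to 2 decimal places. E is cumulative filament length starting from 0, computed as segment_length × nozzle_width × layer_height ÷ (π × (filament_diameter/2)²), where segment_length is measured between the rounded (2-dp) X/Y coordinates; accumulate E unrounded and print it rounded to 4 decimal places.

At z = 12 mm: the r=10 sphere slices to a regular 8-gon of circumradius 9.798 (√(r²−h²) with h=2 from center). The outline is a single polygon with 8 vertices. Extrusion per mm of travel: 0.8 × 0.3 / (π × 0.875²) = 0.099780. Accumulating E over each segment gives final E = 5.9875.

G0 X-9.80 Y0.00 Z12.00
G1 X-6.93 Y-6.93 E0.7484
G1 X0.00 Y-9.80 E1.4969
G1 X6.93 Y-6.93 E2.2453
G1 X9.80 Y0.00 E2.9937
G1 X6.93 Y6.93 E3.7422
G1 X0.00 Y9.80 E4.4906
G1 X-6.93 Y6.93 E5.2390
G1 X-9.80 Y0.00 E5.9875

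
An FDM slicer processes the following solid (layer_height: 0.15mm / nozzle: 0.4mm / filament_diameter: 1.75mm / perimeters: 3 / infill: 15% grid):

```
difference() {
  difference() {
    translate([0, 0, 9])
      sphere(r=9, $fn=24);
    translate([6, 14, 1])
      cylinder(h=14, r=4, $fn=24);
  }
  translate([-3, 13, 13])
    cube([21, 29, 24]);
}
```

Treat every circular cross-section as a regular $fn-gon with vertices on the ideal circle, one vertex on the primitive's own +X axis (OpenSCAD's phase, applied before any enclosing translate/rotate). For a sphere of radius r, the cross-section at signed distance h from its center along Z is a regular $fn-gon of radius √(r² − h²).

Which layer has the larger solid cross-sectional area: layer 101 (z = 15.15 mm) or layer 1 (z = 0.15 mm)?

Layer 101 (z = 15.15): the sphere: section is a regular 24-gon, circumradius = √(r²−h²) = √(9²−6.15²) = 6.571 (area = (24/2)·6.571²·sin(360°/24) = 134.10 mm²); the cylinder at (6, 14) does not reach this height (z outside [1, 15]); Taking the first minus the rest: none of the subtracted shapes is present at this height, so the r=9 sphere is unchanged — area = 134.10 mm²; the 21×29 cube at (-3, 13) contributes its full rectangle (area 609.00 mm²); After the difference (first − rest): starting from that combined region (134.10 mm²), the 21×29 cube at (-3, 13) misses the remaining region (no effect) — area = 134.10 mm². So its area = 134.10 mm². Layer 1 (z = 0.15): the sphere: section is a regular 24-gon, circumradius = √(r²−h²) = √(9²−8.85²) = 1.636 (area = (24/2)·1.636²·sin(360°/24) = 8.32 mm²); the cylinder at (6, 14) is not intersected at this z (z outside [1, 15]); Subtracting the remaining from the first: none of the subtracted shapes is present at this height, so the r=9 sphere is unchanged — area = 8.32 mm²; the cube at (-3, 13) is not intersected at this z (z outside [13, 37]); After the difference (first − rest): none of the subtracted shapes is present at this height, so that combined region is unchanged — area = 8.32 mm². So its area = 8.32 mm². Layer 101 is larger (134.10 vs 8.32 mm²).

layer 101 (z = 15.15 mm)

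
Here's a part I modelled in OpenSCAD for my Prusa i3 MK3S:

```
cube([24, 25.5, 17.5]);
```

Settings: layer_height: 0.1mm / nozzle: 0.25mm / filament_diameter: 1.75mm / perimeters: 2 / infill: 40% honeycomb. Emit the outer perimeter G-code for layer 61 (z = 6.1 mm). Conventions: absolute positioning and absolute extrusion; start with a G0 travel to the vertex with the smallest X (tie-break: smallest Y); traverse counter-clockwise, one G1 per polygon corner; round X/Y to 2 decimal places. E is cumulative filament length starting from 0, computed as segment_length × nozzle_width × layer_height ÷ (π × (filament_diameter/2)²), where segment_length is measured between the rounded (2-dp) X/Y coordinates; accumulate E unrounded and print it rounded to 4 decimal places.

At z = 6.1 mm: the 24×25.5 cube contributes its full rectangle. The outline is a single polygon with 4 vertices. Extrusion per mm of travel: 0.25 × 0.1 / (π × 0.875²) = 0.010394. Accumulating E over each segment gives final E = 1.0290.

G0 X0.00 Y0.00 Z6.10
G1 X24.00 Y0.00 E0.2495
G1 X24.00 Y25.50 E0.5145
G1 X0.00 Y25.50 E0.7639
G1 X0.00 Y0.00 E1.0290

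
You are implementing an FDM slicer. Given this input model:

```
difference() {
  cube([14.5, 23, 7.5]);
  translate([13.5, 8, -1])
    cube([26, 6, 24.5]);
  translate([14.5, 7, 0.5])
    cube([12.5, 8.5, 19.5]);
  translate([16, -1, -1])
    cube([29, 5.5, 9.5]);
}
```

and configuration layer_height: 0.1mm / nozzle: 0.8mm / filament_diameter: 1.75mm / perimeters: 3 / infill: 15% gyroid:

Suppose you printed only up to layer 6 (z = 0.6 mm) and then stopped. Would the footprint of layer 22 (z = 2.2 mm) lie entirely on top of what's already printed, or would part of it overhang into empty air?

Compare the two slices. At z = 0.6: the 14.5×23 cube contributes its full rectangle (area 333.50 mm²); the cube at (13.5, 8) is present — its section is the full 26×6 rectangle (area 156.00 mm²); the 12.5×8.5 cube at (14.5, 7) contributes its full rectangle (area 106.25 mm²); the 29×5.5 cube at (16, -1) contributes its full rectangle (area 159.50 mm²); Subtracting the remaining from the first: starting from the 14.5×23 cube (333.50 mm²), the 26×6 cube at (13.5, 8) partially overlaps it — only the 6.00 mm² overlap (of its 156.00 mm²) is removed, clipping the outline; the 12.5×8.5 cube at (14.5, 7) misses the remaining region (no effect); the 29×5.5 cube at (16, -1) misses the remaining region (no effect) — area = 327.50 mm². At z = 2.2: the 14.5×23 cube contributes its full rectangle (area 333.50 mm²); the 26×6 cube at (13.5, 8) contributes its full rectangle (area 156.00 mm²); the cube at (14.5, 7) (footprint 12.5×8.5) is included at this height (area 106.25 mm²); the 29×5.5 cube at (16, -1) contributes its full rectangle (area 159.50 mm²); Taking the first minus the rest: starting from the 14.5×23 cube (333.50 mm²), the 26×6 cube at (13.5, 8) partially overlaps it — only the 6.00 mm² overlap (of its 156.00 mm²) is removed, clipping the outline; the 12.5×8.5 cube at (14.5, 7) misses the remaining region (no effect); the 29×5.5 cube at (16, -1) misses the remaining region (no effect) — area = 327.50 mm². Checking containment: the cross-section at z = 2.2 is a subset of the cross-section at z = 0.6.

entirely on top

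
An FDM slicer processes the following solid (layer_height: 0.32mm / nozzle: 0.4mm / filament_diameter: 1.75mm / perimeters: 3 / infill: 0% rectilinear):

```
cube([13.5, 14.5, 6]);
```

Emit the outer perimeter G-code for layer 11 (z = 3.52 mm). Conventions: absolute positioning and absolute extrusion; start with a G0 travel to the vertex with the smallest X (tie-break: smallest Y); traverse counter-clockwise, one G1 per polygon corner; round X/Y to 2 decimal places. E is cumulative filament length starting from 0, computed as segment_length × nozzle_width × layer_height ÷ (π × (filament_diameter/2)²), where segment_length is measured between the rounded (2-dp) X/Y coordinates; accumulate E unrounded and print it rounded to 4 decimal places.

G0 X0.00 Y0.00 Z3.52
G1 X13.50 Y0.00 E0.7184
G1 X13.50 Y14.50 E1.4901
G1 X0.00 Y14.50 E2.2085
G1 X0.00 Y0.00 E2.9801

At z = 3.52 mm: the 13.5×14.5 cube contributes its full rectangle. The outline is a single polygon with 4 vertices. Extrusion per mm of travel: 0.4 × 0.32 / (π × 0.875²) = 0.053216. Accumulating E over each segment gives final E = 2.9801.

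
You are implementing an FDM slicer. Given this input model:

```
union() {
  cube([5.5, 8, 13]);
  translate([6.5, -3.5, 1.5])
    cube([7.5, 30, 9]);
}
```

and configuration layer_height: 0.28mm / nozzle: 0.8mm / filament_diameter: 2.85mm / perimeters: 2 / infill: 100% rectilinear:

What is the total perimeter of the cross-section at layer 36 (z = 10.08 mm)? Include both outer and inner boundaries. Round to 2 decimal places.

102.00 mm

At z = 10.08 mm: the cube (footprint 5.5×8) is included at this height (perimeter 27.00 mm); the cube at (6.5, -3.5) is present — its section is the full 7.5×30 rectangle (perimeter 75.00 mm); Combining (union): the 2 present regions are separate (no shared area or edge), so areas and boundary lengths simply add and each stays a separate island — boundary = 102.00 mm. Overall, the cross-section has 2 separate islands. Total boundary length (outer) = 102.00 mm.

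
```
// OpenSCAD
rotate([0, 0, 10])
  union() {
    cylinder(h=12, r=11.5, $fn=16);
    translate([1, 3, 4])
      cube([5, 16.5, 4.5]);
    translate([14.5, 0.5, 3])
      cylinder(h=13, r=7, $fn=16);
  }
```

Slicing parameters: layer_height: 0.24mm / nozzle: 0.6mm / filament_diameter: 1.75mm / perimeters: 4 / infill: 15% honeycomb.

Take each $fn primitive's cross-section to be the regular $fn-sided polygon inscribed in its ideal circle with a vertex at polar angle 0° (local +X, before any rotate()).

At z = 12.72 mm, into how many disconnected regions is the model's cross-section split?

At z = 12.72 mm: the cylinder is absent (z outside [0, 12]); the cube at (1, 3) is absent (z outside [4, 8.5]); the cylinder at (14.5, 0.5): section is a regular 16-gon, circumradius r=7; Merging all regions: only the r=7 cylinder at (14.5, 0.5) is present, so the union is just that shape — 1 connected region; (whole slice rotated 10° about Z — lengths, areas and connectivity unchanged). The result has 1 disconnected region.

1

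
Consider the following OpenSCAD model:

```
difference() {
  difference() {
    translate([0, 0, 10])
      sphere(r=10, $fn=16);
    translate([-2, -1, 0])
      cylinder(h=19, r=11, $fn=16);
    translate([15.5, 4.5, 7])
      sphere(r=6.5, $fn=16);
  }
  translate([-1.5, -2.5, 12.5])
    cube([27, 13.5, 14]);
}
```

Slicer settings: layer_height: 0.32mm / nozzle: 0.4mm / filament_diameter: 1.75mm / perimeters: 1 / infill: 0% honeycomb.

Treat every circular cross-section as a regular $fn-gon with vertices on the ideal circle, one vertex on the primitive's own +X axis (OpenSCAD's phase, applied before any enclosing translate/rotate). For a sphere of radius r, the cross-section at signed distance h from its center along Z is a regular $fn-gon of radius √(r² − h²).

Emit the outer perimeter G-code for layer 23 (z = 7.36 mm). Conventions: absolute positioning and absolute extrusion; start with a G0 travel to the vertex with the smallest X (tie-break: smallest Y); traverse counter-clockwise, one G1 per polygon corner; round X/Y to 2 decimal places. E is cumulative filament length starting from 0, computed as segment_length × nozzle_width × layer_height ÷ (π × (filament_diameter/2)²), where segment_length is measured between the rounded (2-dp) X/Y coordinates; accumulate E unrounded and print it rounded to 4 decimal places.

G0 X-0.11 Y9.62 Z7.36
G1 X2.21 Y9.16 E0.1259
G1 X5.78 Y6.78 E0.3542
G1 X8.16 Y3.21 E0.5825
G1 X9.00 Y-1.00 E0.8110
G1 X8.28 Y-4.64 E1.0084
G1 X8.91 Y-3.69 E1.0691
G1 X9.65 Y0.00 E1.2694
G1 X8.91 Y3.69 E1.4697
G1 X6.82 Y6.82 E1.6699
G1 X3.69 Y8.91 E1.8702
G1 X0.00 Y9.65 E2.0705
G1 X-0.11 Y9.62 E2.0766

At z = 7.36 mm: the r=10 sphere slices to a regular 16-gon of circumradius 9.645 (√(r²−h²) with h=2.64 from center); the r=11 cylinder at (-2, -1) contributes a regular 16-gon of circumradius 11; the r=6.5 sphere at (15.5, 4.5) contributes a regular 16-gon of circumradius √(6.5²−0.36²) = 6.490; Taking the first minus the rest: starting from the r=10 sphere, the r=11 cylinder at (-2, -1) partially overlaps it — only the 273.65 mm² overlap (of its 370.44 mm²) is removed, clipping the outline; the r=6.5 sphere at (15.5, 4.5) misses the remaining region (no effect) — 1 connected region; the cube at (-1.5, -2.5) is absent (z outside [12.5, 26.5]); After the difference (first − rest): none of the subtracted shapes is present at this height, so the result so far is unchanged — 1 connected region. The outline is a single polygon with 12 vertices. Extrusion per mm of travel: 0.4 × 0.32 / (π × 0.875²) = 0.053216. Accumulating E over each segment gives final E = 2.0766.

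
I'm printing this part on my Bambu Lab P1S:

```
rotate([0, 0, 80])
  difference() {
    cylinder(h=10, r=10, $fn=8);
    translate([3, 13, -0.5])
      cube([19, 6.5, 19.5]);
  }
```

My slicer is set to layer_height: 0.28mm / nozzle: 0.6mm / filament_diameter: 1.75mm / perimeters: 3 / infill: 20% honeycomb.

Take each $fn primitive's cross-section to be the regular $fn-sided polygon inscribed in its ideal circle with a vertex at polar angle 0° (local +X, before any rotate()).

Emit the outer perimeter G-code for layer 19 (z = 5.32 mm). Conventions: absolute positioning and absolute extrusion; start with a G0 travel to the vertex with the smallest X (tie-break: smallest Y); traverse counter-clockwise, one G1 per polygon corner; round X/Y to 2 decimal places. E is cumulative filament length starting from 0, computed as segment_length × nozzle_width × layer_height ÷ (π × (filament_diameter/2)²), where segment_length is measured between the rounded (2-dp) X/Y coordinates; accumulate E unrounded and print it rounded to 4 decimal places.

G0 X-9.85 Y1.74 Z5.32
G1 X-8.19 Y-5.74 E0.5352
G1 X-1.74 Y-9.85 E1.0694
G1 X5.74 Y-8.19 E1.6045
G1 X9.85 Y-1.74 E2.1387
G1 X8.19 Y5.74 E2.6739
G1 X1.74 Y9.85 E3.2081
G1 X-5.74 Y8.19 E3.7432
G1 X-9.85 Y1.74 E4.2774

At z = 5.32 mm: the r=10 cylinder contributes a regular 8-gon of circumradius 10; the 19×6.5 cube at (3, 13) contributes its full rectangle; Taking the first minus the rest: starting from the r=10 cylinder, the 19×6.5 cube at (3, 13) misses the remaining region (no effect) — 1 connected region; (rotated 80° about Z; rotation is an isometry so areas/perimeters/island counts are preserved). The outline is a single polygon with 8 vertices. Extrusion per mm of travel: 0.6 × 0.28 / (π × 0.875²) = 0.069846. Accumulating E over each segment gives final E = 4.2774.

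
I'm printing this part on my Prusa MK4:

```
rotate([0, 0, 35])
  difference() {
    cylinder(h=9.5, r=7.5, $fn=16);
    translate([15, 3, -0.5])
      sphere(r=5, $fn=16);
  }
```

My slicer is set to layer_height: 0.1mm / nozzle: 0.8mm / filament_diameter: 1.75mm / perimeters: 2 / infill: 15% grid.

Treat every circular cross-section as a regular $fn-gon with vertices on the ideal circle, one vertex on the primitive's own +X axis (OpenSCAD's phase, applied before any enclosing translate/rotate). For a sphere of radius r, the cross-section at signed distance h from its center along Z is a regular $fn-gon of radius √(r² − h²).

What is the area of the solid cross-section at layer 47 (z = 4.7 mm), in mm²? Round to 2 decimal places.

At z = 4.7 mm: the cylinder: section is a regular 16-gon, circumradius r=7.5 (area = (16/2)·7.500²·sin(360°/16) = 172.21 mm²); the sphere at (15, 3) is not intersected at this z (|z−center|=5.200 > r=5); After the difference (first − rest): none of the subtracted shapes is present at this height, so the r=7.5 cylinder is unchanged — area = 172.21 mm²; (rotated 35° about Z; rotation is an isometry so areas/perimeters/island counts are preserved). Overall, the cross-section is a single solid region. Net area = 172.21 mm².

172.21 mm²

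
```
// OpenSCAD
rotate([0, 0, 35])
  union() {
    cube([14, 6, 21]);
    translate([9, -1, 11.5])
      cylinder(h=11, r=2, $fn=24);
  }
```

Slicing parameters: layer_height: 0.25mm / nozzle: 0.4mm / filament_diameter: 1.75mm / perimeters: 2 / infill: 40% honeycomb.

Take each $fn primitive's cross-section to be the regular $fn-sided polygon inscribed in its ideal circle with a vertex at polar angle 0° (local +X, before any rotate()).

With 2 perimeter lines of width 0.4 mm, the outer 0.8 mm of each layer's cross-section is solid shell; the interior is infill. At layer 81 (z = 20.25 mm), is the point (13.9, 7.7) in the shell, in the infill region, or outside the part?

At z = 20.25 mm: the cube (footprint 14×6) is included at this height; the cylinder at (9, -1): section is a regular 24-gon, circumradius r=2; Combining (union): the regions partially overlap (shared area 2.41 mm²), so overlapping operands fuse into one piece — 1 connected region; (rotated 35° about Z; rotation is an isometry so areas/perimeters/island counts are preserved). Overall, the cross-section is a single solid region. Undo the 35° rotation: the query point maps to (15.803, -1.665) in the un-rotated model frame. The nearest boundary edge runs (14.00, 6.00)→(14.00, 0.00); distance from the point to it = 2.45 mm. The point is not inside any of the regions above, so it lies outside the cross-section (2.45 mm from the nearest boundary).

outside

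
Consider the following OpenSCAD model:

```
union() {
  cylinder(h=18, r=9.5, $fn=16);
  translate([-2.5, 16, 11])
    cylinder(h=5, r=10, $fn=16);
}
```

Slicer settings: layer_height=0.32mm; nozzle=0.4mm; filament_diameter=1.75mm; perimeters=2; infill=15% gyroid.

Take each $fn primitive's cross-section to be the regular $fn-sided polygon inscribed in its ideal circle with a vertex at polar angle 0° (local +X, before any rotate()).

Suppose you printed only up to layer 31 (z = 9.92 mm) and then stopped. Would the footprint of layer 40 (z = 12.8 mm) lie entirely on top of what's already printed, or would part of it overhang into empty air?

part overhangs

Compare the two slices. At z = 9.92: the cylinder: section is a regular 16-gon, circumradius r=9.5 (area = (16/2)·9.500²·sin(360°/16) = 276.30 mm²); the cylinder at (-2.5, 16) is absent (z outside [11, 16]); Merging all regions: only the r=9.5 cylinder is present, so the union is just that shape — area = 276.30 mm². At z = 12.8: the r=9.5 cylinder gives a regular 16-gon of circumradius 9.5 (constant along its height) (area = (16/2)·9.500²·sin(360°/16) = 276.30 mm²); the r=10 cylinder at (-2.5, 16) gives a regular 16-gon of circumradius 10 (constant along its height) (area = (16/2)·10.000²·sin(360°/16) = 306.15 mm²); Merging all regions: the regions partially overlap — summed areas 582.44 mm² minus the doubly-counted overlap 21.52 mm² gives 560.92 mm² — area = 560.92 mm². Checking containment: at z = 12.8 the cross-section extends beyond the z = 9.92 cross-section by about 284.62 mm².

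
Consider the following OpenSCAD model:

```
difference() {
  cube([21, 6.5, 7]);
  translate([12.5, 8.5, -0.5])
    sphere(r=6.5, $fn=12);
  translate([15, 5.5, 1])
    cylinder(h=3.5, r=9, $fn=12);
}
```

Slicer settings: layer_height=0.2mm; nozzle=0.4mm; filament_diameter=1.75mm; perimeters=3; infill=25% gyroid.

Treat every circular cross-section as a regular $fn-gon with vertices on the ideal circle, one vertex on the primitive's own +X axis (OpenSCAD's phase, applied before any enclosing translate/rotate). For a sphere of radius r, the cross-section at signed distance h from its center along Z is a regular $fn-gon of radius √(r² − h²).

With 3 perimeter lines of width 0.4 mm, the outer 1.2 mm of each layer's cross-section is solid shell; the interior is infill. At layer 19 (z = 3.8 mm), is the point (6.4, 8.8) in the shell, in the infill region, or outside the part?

At z = 3.8 mm: the 21×6.5 cube contributes its full rectangle; the r=6.5 sphere at (12.5, 8.5) contributes a regular 12-gon of circumradius √(6.5²−4.3²) = 4.874; the cylinder at (15, 5.5): section is a regular 12-gon, circumradius r=9; Taking the first minus the rest: starting from the 21×6.5 cube, the r=6.5 sphere at (12.5, 8.5) partially overlaps it — only the 17.21 mm² overlap (of its 71.28 mm²) is removed, clipping the outline; the r=9 cylinder at (15, 5.5) partially overlaps it — only the 75.73 mm² overlap (of its 243.00 mm²) is removed, clipping the outline — 1 connected region. Overall, the cross-section is a single solid region. The nearest boundary edge runs (0.00, 6.50)→(6.27, 6.50); distance from the point to it = 2.30 mm. The point is not inside any of the regions above, so it lies outside the cross-section (2.30 mm from the nearest boundary).

outside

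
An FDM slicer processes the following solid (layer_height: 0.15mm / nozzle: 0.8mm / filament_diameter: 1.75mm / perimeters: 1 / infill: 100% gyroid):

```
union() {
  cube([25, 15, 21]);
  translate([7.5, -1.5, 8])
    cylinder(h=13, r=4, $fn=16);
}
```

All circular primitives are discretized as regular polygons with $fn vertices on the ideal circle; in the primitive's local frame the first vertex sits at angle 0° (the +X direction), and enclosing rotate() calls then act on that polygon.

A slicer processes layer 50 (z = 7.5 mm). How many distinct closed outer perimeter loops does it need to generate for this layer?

1

At z = 7.5 mm: the cube (footprint 25×15) is included at this height; the cylinder at (7.5, -1.5) is absent (z outside [8, 21]); Combining (union): only the 25×15 cube is present, so the union is just that shape — 1 connected region. The result has 1 disconnected region.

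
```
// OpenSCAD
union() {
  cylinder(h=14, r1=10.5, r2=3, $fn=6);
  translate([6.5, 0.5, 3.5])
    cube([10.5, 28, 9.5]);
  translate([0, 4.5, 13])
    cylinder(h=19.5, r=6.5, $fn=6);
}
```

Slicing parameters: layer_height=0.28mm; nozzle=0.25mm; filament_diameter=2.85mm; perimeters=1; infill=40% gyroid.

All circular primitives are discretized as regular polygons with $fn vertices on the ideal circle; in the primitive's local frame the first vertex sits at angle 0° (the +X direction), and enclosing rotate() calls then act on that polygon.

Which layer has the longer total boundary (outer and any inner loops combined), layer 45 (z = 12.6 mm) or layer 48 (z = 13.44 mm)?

Layer 45 (z = 12.6): the cone: at t=0.900 of its height the radius interpolates to r₁+(r₂−r₁)t = 3.750, giving a regular 6-gon of that circumradius (perimeter = 2·6·3.750·sin(180°/6) = 22.50 mm); the 10.5×28 cube at (6.5, 0.5) contributes its full rectangle (perimeter 77.00 mm); the cylinder at (0, 4.5) is not intersected at this z (z outside [13, 32.5]); Combining (union): the 2 present regions are separate (no shared area or edge), so areas and boundary lengths simply add and each stays a separate island — boundary = 99.50 mm. So its perimeter = 99.50 mm. Layer 48 (z = 13.44): the cone (r1=10.5→r2=3) has section circumradius 3.300 here — a regular 6-gon (perimeter = 2·6·3.300·sin(180°/6) = 19.80 mm); the cube at (6.5, 0.5) does not reach this height (z outside [3.5, 13]); the r=6.5 cylinder at (0, 4.5) contributes a regular 6-gon of circumradius 6.5 (perimeter = 2·6·6.500·sin(180°/6) = 39.00 mm); Merging all regions: the regions partially overlap (shared area 20.86 mm²), so the edge portions inside another operand are dropped and the merged outline is re-measured after clipping — boundary = 41.00 mm. So its perimeter = 41.00 mm. Layer 45 is larger (99.50 vs 41.00 mm).

layer 45 (z = 12.6 mm)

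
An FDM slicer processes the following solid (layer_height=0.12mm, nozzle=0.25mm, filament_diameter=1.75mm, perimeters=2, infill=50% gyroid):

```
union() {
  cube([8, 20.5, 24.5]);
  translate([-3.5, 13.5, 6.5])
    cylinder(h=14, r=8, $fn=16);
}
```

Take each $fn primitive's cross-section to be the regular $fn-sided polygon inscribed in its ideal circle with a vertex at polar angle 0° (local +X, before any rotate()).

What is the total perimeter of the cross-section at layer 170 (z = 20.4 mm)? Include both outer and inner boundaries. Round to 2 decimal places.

At z = 20.4 mm: the cube (footprint 8×20.5) is included at this height (perimeter 57.00 mm); the cylinder at (-3.5, 13.5): section is a regular 16-gon, circumradius r=8 (perimeter = 2·16·8.000·sin(180°/16) = 49.94 mm); Taking the union: the regions partially overlap (shared area 44.49 mm²), so the edge portions inside another operand are dropped and the merged outline is re-measured after clipping — boundary = 75.20 mm. Overall, the cross-section is a single solid region. Total boundary length (outer) = 75.20 mm.

75.20 mm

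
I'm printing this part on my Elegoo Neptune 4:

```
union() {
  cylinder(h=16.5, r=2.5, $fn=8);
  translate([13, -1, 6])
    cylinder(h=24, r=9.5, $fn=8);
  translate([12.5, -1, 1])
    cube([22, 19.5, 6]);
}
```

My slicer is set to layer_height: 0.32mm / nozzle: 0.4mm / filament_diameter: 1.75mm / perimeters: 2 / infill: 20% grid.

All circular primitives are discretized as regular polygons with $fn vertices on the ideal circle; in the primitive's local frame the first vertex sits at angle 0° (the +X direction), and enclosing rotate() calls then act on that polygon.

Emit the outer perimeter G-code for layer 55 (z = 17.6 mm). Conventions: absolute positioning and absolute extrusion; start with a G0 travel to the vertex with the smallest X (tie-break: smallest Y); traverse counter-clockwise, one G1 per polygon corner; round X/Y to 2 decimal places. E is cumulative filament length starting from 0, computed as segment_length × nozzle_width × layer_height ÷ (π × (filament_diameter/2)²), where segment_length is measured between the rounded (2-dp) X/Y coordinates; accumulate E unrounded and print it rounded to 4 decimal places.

At z = 17.6 mm: the cylinder is not intersected at this z (z outside [0, 16.5]); the r=9.5 cylinder at (13, -1) contributes a regular 8-gon of circumradius 9.5; the cube at (12.5, -1) does not reach this height (z outside [1, 7]); Combining (union): only the r=9.5 cylinder at (13, -1) is present, so the union is just that shape — 1 connected region. The outline is a single polygon with 8 vertices. Extrusion per mm of travel: 0.4 × 0.32 / (π × 0.875²) = 0.053216. Accumulating E over each segment gives final E = 3.0960.

G0 X3.50 Y-1.00 Z17.60
G1 X6.28 Y-7.72 E0.3870
G1 X13.00 Y-10.50 E0.7740
G1 X19.72 Y-7.72 E1.1610
G1 X22.50 Y-1.00 E1.5480
G1 X19.72 Y5.72 E1.9350
G1 X13.00 Y8.50 E2.3220
G1 X6.28 Y5.72 E2.7090
G1 X3.50 Y-1.00 E3.0960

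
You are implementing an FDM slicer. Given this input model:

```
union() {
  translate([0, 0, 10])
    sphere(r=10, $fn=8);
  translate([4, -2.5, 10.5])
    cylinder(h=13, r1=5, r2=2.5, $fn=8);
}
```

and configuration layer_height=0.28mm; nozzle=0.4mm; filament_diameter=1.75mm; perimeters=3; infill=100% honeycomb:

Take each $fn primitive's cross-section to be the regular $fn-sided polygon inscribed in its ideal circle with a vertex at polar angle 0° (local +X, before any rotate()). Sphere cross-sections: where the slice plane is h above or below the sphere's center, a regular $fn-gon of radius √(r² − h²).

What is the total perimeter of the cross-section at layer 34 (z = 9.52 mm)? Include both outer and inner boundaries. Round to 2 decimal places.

At z = 9.52 mm: the r=10 sphere contributes a regular 8-gon of circumradius √(10²−0.48²) = 9.988 (perimeter = 2·8·9.988·sin(180°/8) = 61.16 mm); the cone at (4, -2.5) does not reach this height (z outside [10.5, 23.5]); Merging all regions: only the r=10 sphere is present, so the union is just that shape — boundary = 61.16 mm. Overall, the cross-section is a single solid region. Total boundary length (outer) = 61.16 mm.

61.16 mm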